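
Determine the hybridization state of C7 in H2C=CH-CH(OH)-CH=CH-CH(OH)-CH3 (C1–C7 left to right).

sp^3

C7 — 4 σ bonds. Steric number 4, so sp3.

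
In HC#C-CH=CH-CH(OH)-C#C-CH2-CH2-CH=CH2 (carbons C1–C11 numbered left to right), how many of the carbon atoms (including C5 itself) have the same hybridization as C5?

C5 is sp3 (only σ bonds).
C1: sp
C2: sp
C3: sp2
C4: sp2
C5: sp3 ✓
C6: sp
C7: sp
C8: sp3 ✓
C9: sp3 ✓
C10: sp2
C11: sp2
3 carbons are sp3.

3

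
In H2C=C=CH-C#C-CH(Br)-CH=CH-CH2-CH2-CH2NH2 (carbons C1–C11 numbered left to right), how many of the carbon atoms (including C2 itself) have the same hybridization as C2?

3

C2 is sp (two π bonds).
C1: sp2
C2: sp ✓
C3: sp2
C4: sp ✓
C5: sp ✓
C6: sp3
C7: sp2
C8: sp2
C9: sp3
C10: sp3
C11: sp3
3 carbons are sp.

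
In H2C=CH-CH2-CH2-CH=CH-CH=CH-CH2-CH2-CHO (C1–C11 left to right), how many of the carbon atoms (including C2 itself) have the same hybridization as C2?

7

C2 is sp2 (one π bond).
C1: sp2 ✓
C2: sp2 ✓
C3: sp3
C4: sp3
C5: sp2 ✓
C6: sp2 ✓
C7: sp2 ✓
C8: sp2 ✓
C9: sp3
C10: sp3
C11: sp2 ✓
7 carbons are sp2.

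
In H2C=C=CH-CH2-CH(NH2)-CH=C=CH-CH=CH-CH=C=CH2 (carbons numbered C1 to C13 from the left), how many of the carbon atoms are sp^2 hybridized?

C1: sp2 ✓
C2: sp
C3: sp2 ✓
C4: sp3
C5: sp3
C6: sp2 ✓
C7: sp
C8: sp2 ✓
C9: sp2 ✓
C10: sp2 ✓
C11: sp2 ✓
C12: sp
C13: sp2 ✓
C1, C3, C6, C8, C9, C10, C11, C13 → 8 sp2 carbons.

8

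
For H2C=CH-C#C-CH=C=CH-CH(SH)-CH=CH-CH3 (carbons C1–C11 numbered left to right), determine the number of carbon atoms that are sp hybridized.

3

C1: sp2
C2: sp2
C3: sp ✓
C4: sp ✓
C5: sp2
C6: sp ✓
C7: sp2
C8: sp3
C9: sp2
C10: sp2
C11: sp3
C3, C4, C6 → 3 sp carbons.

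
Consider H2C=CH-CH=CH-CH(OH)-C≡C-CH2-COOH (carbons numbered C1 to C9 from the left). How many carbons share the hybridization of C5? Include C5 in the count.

C5 is sp3 (only σ bonds).
C1: sp2
C2: sp2
C3: sp2
C4: sp2
C5: sp3 ✓
C6: sp
C7: sp
C8: sp3 ✓
C9: sp2
2 carbons are sp3.

2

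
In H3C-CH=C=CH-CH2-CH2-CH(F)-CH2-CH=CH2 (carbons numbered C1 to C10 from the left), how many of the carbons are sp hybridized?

1

C1: sp3
C2: sp2
C3: sp ✓
C4: sp2
C5: sp3
C6: sp3
C7: sp3
C8: sp3
C9: sp2
C10: sp2
C3 → 1 sp carbon.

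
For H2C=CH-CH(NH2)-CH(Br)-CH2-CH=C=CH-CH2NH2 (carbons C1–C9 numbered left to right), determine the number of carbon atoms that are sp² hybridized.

4

C1: sp2 ✓
C2: sp2 ✓
C3: sp3
C4: sp3
C5: sp3
C6: sp2 ✓
C7: sp
C8: sp2 ✓
C9: sp3
C1, C2, C6, C8 → 4 sp2 carbons.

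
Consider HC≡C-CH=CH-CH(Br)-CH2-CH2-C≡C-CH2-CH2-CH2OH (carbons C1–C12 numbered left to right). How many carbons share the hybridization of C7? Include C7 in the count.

6

C7 is sp3 (only σ bonds).
C1: sp
C2: sp
C3: sp2
C4: sp2
C5: sp3 ✓
C6: sp3 ✓
C7: sp3 ✓
C8: sp
C9: sp
C10: sp3 ✓
C11: sp3 ✓
C12: sp3 ✓
6 carbons are sp3.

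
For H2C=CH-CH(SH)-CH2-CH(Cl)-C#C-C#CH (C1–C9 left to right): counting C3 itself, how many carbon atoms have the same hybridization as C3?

C3 is sp3 (only σ bonds).
C1: sp2
C2: sp2
C3: sp3 ✓
C4: sp3 ✓
C5: sp3 ✓
C6: sp
C7: sp
C8: sp
C9: sp
3 carbons are sp3.

3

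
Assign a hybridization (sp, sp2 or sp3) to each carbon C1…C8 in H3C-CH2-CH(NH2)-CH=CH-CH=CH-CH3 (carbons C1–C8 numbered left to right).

C1 is sp3: 4 σ bonds, 4 electron-density regions.
C2 — 4 σ bonds. Steric number 4, so sp3.
C3 carries 4 σ bonds, giving a steric number of 4, so it is sp3.
C4: 3 σ bonds, plus one π bond; 3 regions of electron density → sp2.
C5 has 3 σ bonds, plus one π bond: steric number 3 → sp2.
C6 is sp2: 3 σ bonds, plus one π bond, 3 electron-density regions.
C7 — 3 σ bonds, plus one π bond. Steric number 3, so sp2.
C8: 4 σ bonds — 4 electron domains, sp3.

C1 sp3, C2 sp3, C3 sp3, C4 sp2, C5 sp2, C6 sp2, C7 sp2, C8 sp3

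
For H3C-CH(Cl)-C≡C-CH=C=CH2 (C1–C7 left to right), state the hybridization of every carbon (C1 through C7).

C1 carries 4 σ bonds, giving a steric number of 4, so it is sp3.
C2 has 4 σ bonds: steric number 4 → sp3.
C3 (2 σ bonds, plus two π bonds) has steric number 2: sp.
C4: 2 σ bonds, plus two π bonds — 2 electron domains, sp.
C5: 3 σ bonds, plus one π bond — 3 electron domains, sp2.
C6 (2 σ bonds, plus two π bonds) has steric number 2: sp.
C7 — 3 σ bonds, plus one π bond. Steric number 3, so sp2.

C1 sp3, C2 sp3, C3 sp, C4 sp, C5 sp2, C6 sp, C7 sp2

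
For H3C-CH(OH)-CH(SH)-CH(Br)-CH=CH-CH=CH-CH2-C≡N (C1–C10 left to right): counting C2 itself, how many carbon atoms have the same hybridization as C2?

C2 is sp3 (only σ bonds).
C1: sp3 ✓
C2: sp3 ✓
C3: sp3 ✓
C4: sp3 ✓
C5: sp2
C6: sp2
C7: sp2
C8: sp2
C9: sp3 ✓
C10: sp
5 carbons are sp3.

5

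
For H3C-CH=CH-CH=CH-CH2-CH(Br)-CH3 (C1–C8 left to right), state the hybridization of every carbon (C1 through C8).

C1 carries 4 σ bonds, giving a steric number of 4, so it is sp3.
C2: 3 σ bonds, plus one π bond; 3 regions of electron density → sp2.
C3 carries 3 σ bonds, plus one π bond, giving a steric number of 3, so it is sp2.
C4 (3 σ bonds, plus one π bond) has steric number 3: sp2.
C5 — 3 σ bonds, plus one π bond. Steric number 3, so sp2.
C6 (4 σ bonds) has steric number 4: sp3.
C7: 4 σ bonds — 4 electron domains, sp3.
C8 carries 4 σ bonds, giving a steric number of 4, so it is sp3.

C1 sp3, C2 sp2, C3 sp2, C4 sp2, C5 sp2, C6 sp3, C7 sp3, C8 sp3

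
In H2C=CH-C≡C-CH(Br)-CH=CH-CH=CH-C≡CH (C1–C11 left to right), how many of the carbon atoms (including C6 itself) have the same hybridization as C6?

6

C6 is sp2 (one π bond).
C1: sp2 ✓
C2: sp2 ✓
C3: sp
C4: sp
C5: sp3
C6: sp2 ✓
C7: sp2 ✓
C8: sp2 ✓
C9: sp2 ✓
C10: sp
C11: sp
6 carbons are sp2.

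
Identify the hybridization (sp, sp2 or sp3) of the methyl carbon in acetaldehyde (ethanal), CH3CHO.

The methyl carbon: 4 σ bonds; 4 regions of electron density → sp3.

sp^3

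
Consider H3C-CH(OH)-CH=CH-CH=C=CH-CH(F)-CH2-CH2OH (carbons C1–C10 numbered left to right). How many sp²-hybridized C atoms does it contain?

4

C1: sp3
C2: sp3
C3: sp2 ✓
C4: sp2 ✓
C5: sp2 ✓
C6: sp
C7: sp2 ✓
C8: sp3
C9: sp3
C10: sp3
C3, C4, C5, C7 → 4 sp2 carbons.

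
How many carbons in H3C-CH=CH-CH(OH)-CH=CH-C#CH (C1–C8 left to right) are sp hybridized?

C1: sp3
C2: sp2
C3: sp2
C4: sp3
C5: sp2
C6: sp2
C7: sp ✓
C8: sp ✓
C7, C8 → 2 sp carbons.

2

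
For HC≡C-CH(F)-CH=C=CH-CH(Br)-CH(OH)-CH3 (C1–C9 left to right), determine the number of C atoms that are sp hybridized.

C1: sp ✓
C2: sp ✓
C3: sp3
C4: sp2
C5: sp ✓
C6: sp2
C7: sp3
C8: sp3
C9: sp3
C1, C2, C5 → 3 sp carbons.

3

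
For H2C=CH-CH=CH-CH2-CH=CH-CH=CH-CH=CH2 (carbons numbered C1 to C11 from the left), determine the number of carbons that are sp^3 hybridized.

C1: sp2
C2: sp2
C3: sp2
C4: sp2
C5: sp3 ✓
C6: sp2
C7: sp2
C8: sp2
C9: sp2
C10: sp2
C11: sp2
C5 → 1 sp3 carbon.

1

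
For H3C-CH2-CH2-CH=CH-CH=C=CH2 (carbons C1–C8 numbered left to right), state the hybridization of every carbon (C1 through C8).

C1 sp3, C2 sp3, C3 sp3, C4 sp2, C5 sp2, C6 sp2, C7 sp, C8 sp2

C1: 4 σ bonds; 4 regions of electron density → sp3.
C2: 4 σ bonds — 4 electron domains, sp3.
C3 (4 σ bonds) has steric number 4: sp3.
C4: 3 σ bonds, plus one π bond — 3 electron domains, sp2.
C5 has 3 σ bonds, plus one π bond: steric number 3 → sp2.
C6 — 3 σ bonds, plus one π bond. Steric number 3, so sp2.
C7 — 2 σ bonds, plus two π bonds. Steric number 2, so sp.
C8 — 3 σ bonds, plus one π bond. Steric number 3, so sp2.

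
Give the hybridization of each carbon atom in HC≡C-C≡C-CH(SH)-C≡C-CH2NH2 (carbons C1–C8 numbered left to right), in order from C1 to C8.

C1 sp, C2 sp, C3 sp, C4 sp, C5 sp3, C6 sp, C7 sp, C8 sp3

C1 (2 σ bonds, plus two π bonds) has steric number 2: sp.
C2 is sp: 2 σ bonds, plus two π bonds, 2 electron-density regions.
C3 — 2 σ bonds, plus two π bonds. Steric number 2, so sp.
C4: 2 σ bonds, plus two π bonds; 2 regions of electron density → sp.
C5 — 4 σ bonds. Steric number 4, so sp3.
C6 — 2 σ bonds, plus two π bonds. Steric number 2, so sp.
C7 (2 σ bonds, plus two π bonds) has steric number 2: sp.
C8 is sp3: 4 σ bonds, 4 electron-density regions.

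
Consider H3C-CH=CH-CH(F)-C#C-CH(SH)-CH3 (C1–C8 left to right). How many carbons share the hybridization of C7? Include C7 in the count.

4

C7 is sp3 (only σ bonds).
C1: sp3 ✓
C2: sp2
C3: sp2
C4: sp3 ✓
C5: sp
C6: sp
C7: sp3 ✓
C8: sp3 ✓
4 carbons are sp3.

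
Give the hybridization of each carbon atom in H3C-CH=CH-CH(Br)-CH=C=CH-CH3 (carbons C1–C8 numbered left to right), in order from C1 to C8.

C1 sp3, C2 sp2, C3 sp2, C4 sp3, C5 sp2, C6 sp, C7 sp2, C8 sp3

C1: 4 σ bonds — 4 electron domains, sp3.
C2 has 3 σ bonds, plus one π bond: steric number 3 → sp2.
C3 carries 3 σ bonds, plus one π bond, giving a steric number of 3, so it is sp2.
C4: 4 σ bonds — 4 electron domains, sp3.
C5 carries 3 σ bonds, plus one π bond, giving a steric number of 3, so it is sp2.
C6 has 2 σ bonds, plus two π bonds: steric number 2 → sp.
C7: 3 σ bonds, plus one π bond — 3 electron domains, sp2.
C8 has 4 σ bonds: steric number 4 → sp3.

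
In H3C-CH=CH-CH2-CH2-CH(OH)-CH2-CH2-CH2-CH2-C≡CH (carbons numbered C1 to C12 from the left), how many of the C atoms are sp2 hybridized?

C1: sp3
C2: sp2 ✓
C3: sp2 ✓
C4: sp3
C5: sp3
C6: sp3
C7: sp3
C8: sp3
C9: sp3
C10: sp3
C11: sp
C12: sp
C2, C3 → 2 sp2 carbons.

2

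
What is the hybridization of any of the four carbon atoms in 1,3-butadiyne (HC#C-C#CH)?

sp

Every carbon is part of a C≡C triple bond: two σ regions → sp.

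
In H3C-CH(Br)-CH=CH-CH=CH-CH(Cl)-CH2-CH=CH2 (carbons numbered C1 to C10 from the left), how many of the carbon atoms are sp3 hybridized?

C1: sp3 ✓
C2: sp3 ✓
C3: sp2
C4: sp2
C5: sp2
C6: sp2
C7: sp3 ✓
C8: sp3 ✓
C9: sp2
C10: sp2
C1, C2, C7, C8 → 4 sp3 carbons.

4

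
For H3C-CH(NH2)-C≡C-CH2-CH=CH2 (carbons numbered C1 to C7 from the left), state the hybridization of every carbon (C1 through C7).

C1 sp3, C2 sp3, C3 sp, C4 sp, C5 sp3, C6 sp2, C7 sp2

C1 carries 4 σ bonds, giving a steric number of 4, so it is sp3.
C2: 4 σ bonds; 4 regions of electron density → sp3.
C3 carries 2 σ bonds, plus two π bonds, giving a steric number of 2, so it is sp.
C4: 2 σ bonds, plus two π bonds — 2 electron domains, sp.
C5: 4 σ bonds — 4 electron domains, sp3.
C6 has 3 σ bonds, plus one π bond: steric number 3 → sp2.
C7 — 3 σ bonds, plus one π bond. Steric number 3, so sp2.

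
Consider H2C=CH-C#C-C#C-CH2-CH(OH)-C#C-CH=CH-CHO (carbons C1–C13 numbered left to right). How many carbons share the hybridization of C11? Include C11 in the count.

C11 is sp2 (one π bond).
C1: sp2 ✓
C2: sp2 ✓
C3: sp
C4: sp
C5: sp
C6: sp
C7: sp3
C8: sp3
C9: sp
C10: sp
C11: sp2 ✓
C12: sp2 ✓
C13: sp2 ✓
5 carbons are sp2.

5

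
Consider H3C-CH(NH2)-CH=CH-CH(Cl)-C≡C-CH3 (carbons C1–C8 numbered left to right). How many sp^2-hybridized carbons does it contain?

2

C1: sp3
C2: sp3
C3: sp2 ✓
C4: sp2 ✓
C5: sp3
C6: sp
C7: sp
C8: sp3
C3, C4 → 2 sp2 carbons.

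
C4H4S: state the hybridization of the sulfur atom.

Analogous to furan: one S lone pair in the aromatic π system, S is sp2.

sp2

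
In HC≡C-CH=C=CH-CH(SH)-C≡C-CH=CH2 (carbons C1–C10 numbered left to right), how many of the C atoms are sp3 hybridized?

1

C1: sp
C2: sp
C3: sp2
C4: sp
C5: sp2
C6: sp3 ✓
C7: sp
C8: sp
C9: sp2
C10: sp2
C6 → 1 sp3 carbon.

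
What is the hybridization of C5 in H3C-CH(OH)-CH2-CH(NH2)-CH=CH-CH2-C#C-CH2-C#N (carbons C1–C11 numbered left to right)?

sp²

C5 carries 3 σ bonds, plus one π bond, giving a steric number of 3, so it is sp2.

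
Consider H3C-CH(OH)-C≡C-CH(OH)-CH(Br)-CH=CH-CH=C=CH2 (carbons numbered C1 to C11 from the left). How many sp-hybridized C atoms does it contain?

C1: sp3
C2: sp3
C3: sp ✓
C4: sp ✓
C5: sp3
C6: sp3
C7: sp2
C8: sp2
C9: sp2
C10: sp ✓
C11: sp2
C3, C4, C10 → 3 sp carbons.

3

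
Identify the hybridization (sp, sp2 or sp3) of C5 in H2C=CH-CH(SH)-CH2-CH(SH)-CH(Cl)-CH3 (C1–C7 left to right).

C5 (4 σ bonds) has steric number 4: sp3.

sp^3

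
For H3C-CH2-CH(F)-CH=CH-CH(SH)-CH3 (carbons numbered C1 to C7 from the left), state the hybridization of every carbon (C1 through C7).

C1: 4 σ bonds; 4 regions of electron density → sp3.
C2 is sp3: 4 σ bonds, 4 electron-density regions.
C3 has 4 σ bonds: steric number 4 → sp3.
C4 — 3 σ bonds, plus one π bond. Steric number 3, so sp2.
C5 (3 σ bonds, plus one π bond) has steric number 3: sp2.
C6 (4 σ bonds) has steric number 4: sp3.
C7 has 4 σ bonds: steric number 4 → sp3.

C1 sp3, C2 sp3, C3 sp3, C4 sp2, C5 sp2, C6 sp3, C7 sp3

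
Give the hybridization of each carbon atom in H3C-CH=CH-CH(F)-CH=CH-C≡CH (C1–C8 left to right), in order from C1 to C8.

C1 sp3, C2 sp2, C3 sp2, C4 sp3, C5 sp2, C6 sp2, C7 sp, C8 sp

C1 — 4 σ bonds. Steric number 4, so sp3.
C2 has 3 σ bonds, plus one π bond: steric number 3 → sp2.
C3: 3 σ bonds, plus one π bond; 3 regions of electron density → sp2.
C4: 4 σ bonds; 4 regions of electron density → sp3.
C5 has 3 σ bonds, plus one π bond: steric number 3 → sp2.
C6 carries 3 σ bonds, plus one π bond, giving a steric number of 3, so it is sp2.
C7: 2 σ bonds, plus two π bonds — 2 electron domains, sp.
C8 (2 σ bonds, plus two π bonds) has steric number 2: sp.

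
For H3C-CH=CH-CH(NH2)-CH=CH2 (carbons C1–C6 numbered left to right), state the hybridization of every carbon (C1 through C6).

C1: 4 σ bonds — 4 electron domains, sp3.
C2: 3 σ bonds, plus one π bond — 3 electron domains, sp2.
C3 has 3 σ bonds, plus one π bond: steric number 3 → sp2.
C4 has 4 σ bonds: steric number 4 → sp3.
C5: 3 σ bonds, plus one π bond; 3 regions of electron density → sp2.
C6 is sp2: 3 σ bonds, plus one π bond, 3 electron-density regions.

C1 sp3, C2 sp2, C3 sp2, C4 sp3, C5 sp2, C6 sp2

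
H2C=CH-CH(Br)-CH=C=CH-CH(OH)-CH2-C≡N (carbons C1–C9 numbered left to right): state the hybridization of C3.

C3: 4 σ bonds — 4 electron domains, sp3.

sp^3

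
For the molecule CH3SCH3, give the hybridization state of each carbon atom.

sp^3

Each carbon atom — 4 σ bonds. Steric number 4, so sp3.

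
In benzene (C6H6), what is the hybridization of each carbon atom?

Every ring carbon has three σ bonds and contributes one p electron to the aromatic π system.

sp^2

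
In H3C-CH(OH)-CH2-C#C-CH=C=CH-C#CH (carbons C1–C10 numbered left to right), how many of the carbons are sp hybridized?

C1: sp3
C2: sp3
C3: sp3
C4: sp ✓
C5: sp ✓
C6: sp2
C7: sp ✓
C8: sp2
C9: sp ✓
C10: sp ✓
C4, C5, C7, C9, C10 → 5 sp carbons.

5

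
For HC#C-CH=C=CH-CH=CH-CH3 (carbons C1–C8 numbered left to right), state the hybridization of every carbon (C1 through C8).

C1 sp, C2 sp, C3 sp2, C4 sp, C5 sp2, C6 sp2, C7 sp2, C8 sp3

C1 has 2 σ bonds, plus two π bonds: steric number 2 → sp.
C2 has 2 σ bonds, plus two π bonds: steric number 2 → sp.
C3 — 3 σ bonds, plus one π bond. Steric number 3, so sp2.
C4 is sp: 2 σ bonds, plus two π bonds, 2 electron-density regions.
C5: 3 σ bonds, plus one π bond — 3 electron domains, sp2.
C6: 3 σ bonds, plus one π bond; 3 regions of electron density → sp2.
C7 is sp2: 3 σ bonds, plus one π bond, 3 electron-density regions.
C8 carries 4 σ bonds, giving a steric number of 4, so it is sp3.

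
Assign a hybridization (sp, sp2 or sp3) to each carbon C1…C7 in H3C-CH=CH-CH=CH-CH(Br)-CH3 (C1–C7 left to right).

C1 has 4 σ bonds: steric number 4 → sp3.
C2 is sp2: 3 σ bonds, plus one π bond, 3 electron-density regions.
C3: 3 σ bonds, plus one π bond; 3 regions of electron density → sp2.
C4: 3 σ bonds, plus one π bond; 3 regions of electron density → sp2.
C5 — 3 σ bonds, plus one π bond. Steric number 3, so sp2.
C6 is sp3: 4 σ bonds, 4 electron-density regions.
C7: 4 σ bonds; 4 regions of electron density → sp3.

C1 sp3, C2 sp2, C3 sp2, C4 sp2, C5 sp2, C6 sp3, C7 sp3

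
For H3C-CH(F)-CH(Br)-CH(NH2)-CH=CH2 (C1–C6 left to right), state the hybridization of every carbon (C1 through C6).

C1 has 4 σ bonds: steric number 4 → sp3.
C2 (4 σ bonds) has steric number 4: sp3.
C3 is sp3: 4 σ bonds, 4 electron-density regions.
C4 (4 σ bonds) has steric number 4: sp3.
C5 has 3 σ bonds, plus one π bond: steric number 3 → sp2.
C6 has 3 σ bonds, plus one π bond: steric number 3 → sp2.

C1 sp3, C2 sp3, C3 sp3, C4 sp3, C5 sp2, C6 sp2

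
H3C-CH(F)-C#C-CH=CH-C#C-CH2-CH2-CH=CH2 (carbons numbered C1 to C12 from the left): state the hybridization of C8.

C8 carries 2 σ bonds, plus two π bonds, giving a steric number of 2, so it is sp.

sp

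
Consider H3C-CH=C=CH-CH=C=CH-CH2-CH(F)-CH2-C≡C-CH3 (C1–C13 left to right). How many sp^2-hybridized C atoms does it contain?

4

C1: sp3
C2: sp2 ✓
C3: sp
C4: sp2 ✓
C5: sp2 ✓
C6: sp
C7: sp2 ✓
C8: sp3
C9: sp3
C10: sp3
C11: sp
C12: sp
C13: sp3
C2, C4, C5, C7 → 4 sp2 carbons.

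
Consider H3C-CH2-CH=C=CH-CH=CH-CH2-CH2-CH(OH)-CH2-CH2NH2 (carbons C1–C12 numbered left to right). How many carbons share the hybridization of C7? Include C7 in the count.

4

C7 is sp2 (one π bond).
C1: sp3
C2: sp3
C3: sp2 ✓
C4: sp
C5: sp2 ✓
C6: sp2 ✓
C7: sp2 ✓
C8: sp3
C9: sp3
C10: sp3
C11: sp3
C12: sp3
4 carbons are sp2.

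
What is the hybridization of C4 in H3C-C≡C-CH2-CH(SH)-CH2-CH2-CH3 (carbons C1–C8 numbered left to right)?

C4 (4 σ bonds) has steric number 4: sp3.

sp^3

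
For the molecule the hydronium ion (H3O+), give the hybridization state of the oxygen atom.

sp3

Three σ bonds + one lone pair = steric number 4 → sp3.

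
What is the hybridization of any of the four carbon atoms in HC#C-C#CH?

sp

Every carbon is part of a C≡C triple bond: two σ regions → sp.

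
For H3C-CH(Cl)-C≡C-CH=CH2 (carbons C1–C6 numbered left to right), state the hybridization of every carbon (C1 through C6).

C1 has 4 σ bonds: steric number 4 → sp3.
C2 carries 4 σ bonds, giving a steric number of 4, so it is sp3.
C3 (2 σ bonds, plus two π bonds) has steric number 2: sp.
C4 carries 2 σ bonds, plus two π bonds, giving a steric number of 2, so it is sp.
C5 carries 3 σ bonds, plus one π bond, giving a steric number of 3, so it is sp2.
C6 has 3 σ bonds, plus one π bond: steric number 3 → sp2.

C1 sp3, C2 sp3, C3 sp, C4 sp, C5 sp2, C6 sp2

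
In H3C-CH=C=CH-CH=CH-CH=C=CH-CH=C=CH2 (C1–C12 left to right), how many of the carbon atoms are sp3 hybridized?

C1: sp3 ✓
C2: sp2
C3: sp
C4: sp2
C5: sp2
C6: sp2
C7: sp2
C8: sp
C9: sp2
C10: sp2
C11: sp
C12: sp2
C1 → 1 sp3 carbon.

1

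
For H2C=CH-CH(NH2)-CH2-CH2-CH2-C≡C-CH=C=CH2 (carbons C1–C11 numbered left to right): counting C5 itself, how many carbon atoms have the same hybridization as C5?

4

C5 is sp3 (only σ bonds).
C1: sp2
C2: sp2
C3: sp3 ✓
C4: sp3 ✓
C5: sp3 ✓
C6: sp3 ✓
C7: sp
C8: sp
C9: sp2
C10: sp
C11: sp2
4 carbons are sp3.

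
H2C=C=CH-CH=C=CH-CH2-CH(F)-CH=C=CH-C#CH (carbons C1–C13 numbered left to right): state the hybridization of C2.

sp

C2 carries 2 σ bonds, plus two π bonds, giving a steric number of 2, so it is sp.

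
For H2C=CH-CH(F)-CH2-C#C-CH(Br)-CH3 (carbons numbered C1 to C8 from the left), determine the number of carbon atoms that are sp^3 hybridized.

C1: sp2
C2: sp2
C3: sp3 ✓
C4: sp3 ✓
C5: sp
C6: sp
C7: sp3 ✓
C8: sp3 ✓
C3, C4, C7, C8 → 4 sp3 carbons.

4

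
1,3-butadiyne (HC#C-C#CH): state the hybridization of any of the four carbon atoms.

Every carbon is part of a C≡C triple bond: two σ regions → sp.

sp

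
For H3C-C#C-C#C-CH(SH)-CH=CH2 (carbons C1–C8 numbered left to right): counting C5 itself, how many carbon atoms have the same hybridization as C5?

4

C5 is sp (two π bonds).
C1: sp3
C2: sp ✓
C3: sp ✓
C4: sp ✓
C5: sp ✓
C6: sp3
C7: sp2
C8: sp2
4 carbons are sp.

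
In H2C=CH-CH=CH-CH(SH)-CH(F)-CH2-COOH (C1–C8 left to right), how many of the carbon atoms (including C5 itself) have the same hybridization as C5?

3

C5 is sp3 (only σ bonds).
C1: sp2
C2: sp2
C3: sp2
C4: sp2
C5: sp3 ✓
C6: sp3 ✓
C7: sp3 ✓
C8: sp2
3 carbons are sp3.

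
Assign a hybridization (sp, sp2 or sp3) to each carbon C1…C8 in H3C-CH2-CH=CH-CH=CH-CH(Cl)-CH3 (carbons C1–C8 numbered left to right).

C1 carries 4 σ bonds, giving a steric number of 4, so it is sp3.
C2 — 4 σ bonds. Steric number 4, so sp3.
C3 has 3 σ bonds, plus one π bond: steric number 3 → sp2.
C4 (3 σ bonds, plus one π bond) has steric number 3: sp2.
C5: 3 σ bonds, plus one π bond — 3 electron domains, sp2.
C6 (3 σ bonds, plus one π bond) has steric number 3: sp2.
C7 — 4 σ bonds. Steric number 4, so sp3.
C8: 4 σ bonds; 4 regions of electron density → sp3.

C1 sp3, C2 sp3, C3 sp2, C4 sp2, C5 sp2, C6 sp2, C7 sp3, C8 sp3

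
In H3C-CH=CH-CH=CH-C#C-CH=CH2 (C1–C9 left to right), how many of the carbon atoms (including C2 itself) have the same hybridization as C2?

C2 is sp2 (one π bond).
C1: sp3
C2: sp2 ✓
C3: sp2 ✓
C4: sp2 ✓
C5: sp2 ✓
C6: sp
C7: sp
C8: sp2 ✓
C9: sp2 ✓
6 carbons are sp2.

6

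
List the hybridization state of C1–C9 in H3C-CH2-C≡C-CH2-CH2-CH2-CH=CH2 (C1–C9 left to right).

C1 sp3, C2 sp3, C3 sp, C4 sp, C5 sp3, C6 sp3, C7 sp3, C8 sp2, C9 sp2

C1 is sp3: 4 σ bonds, 4 electron-density regions.
C2 has 4 σ bonds: steric number 4 → sp3.
C3 — 2 σ bonds, plus two π bonds. Steric number 2, so sp.
C4 (2 σ bonds, plus two π bonds) has steric number 2: sp.
C5 (4 σ bonds) has steric number 4: sp3.
C6 has 4 σ bonds: steric number 4 → sp3.
C7: 4 σ bonds; 4 regions of electron density → sp3.
C8: 3 σ bonds, plus one π bond — 3 electron domains, sp2.
C9 has 3 σ bonds, plus one π bond: steric number 3 → sp2.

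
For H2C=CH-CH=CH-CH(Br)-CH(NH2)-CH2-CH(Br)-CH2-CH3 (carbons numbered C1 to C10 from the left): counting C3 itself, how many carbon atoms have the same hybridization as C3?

C3 is sp2 (one π bond).
C1: sp2 ✓
C2: sp2 ✓
C3: sp2 ✓
C4: sp2 ✓
C5: sp3
C6: sp3
C7: sp3
C8: sp3
C9: sp3
C10: sp3
4 carbons are sp2.

4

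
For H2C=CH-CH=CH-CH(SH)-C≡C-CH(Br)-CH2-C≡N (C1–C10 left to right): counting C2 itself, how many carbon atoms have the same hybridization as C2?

4

C2 is sp2 (one π bond).
C1: sp2 ✓
C2: sp2 ✓
C3: sp2 ✓
C4: sp2 ✓
C5: sp3
C6: sp
C7: sp
C8: sp3
C9: sp3
C10: sp
4 carbons are sp2.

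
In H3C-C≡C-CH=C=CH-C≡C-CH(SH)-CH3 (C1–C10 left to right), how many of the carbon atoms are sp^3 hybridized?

C1: sp3 ✓
C2: sp
C3: sp
C4: sp2
C5: sp
C6: sp2
C7: sp
C8: sp
C9: sp3 ✓
C10: sp3 ✓
C1, C9, C10 → 3 sp3 carbons.

3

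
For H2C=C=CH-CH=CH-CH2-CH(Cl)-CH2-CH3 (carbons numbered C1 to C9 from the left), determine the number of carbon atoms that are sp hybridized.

C1: sp2
C2: sp ✓
C3: sp2
C4: sp2
C5: sp2
C6: sp3
C7: sp3
C8: sp3
C9: sp3
C2 → 1 sp carbon.

1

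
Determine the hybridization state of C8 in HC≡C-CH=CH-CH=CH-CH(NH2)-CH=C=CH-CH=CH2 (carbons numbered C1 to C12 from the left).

sp²

C8: 3 σ bonds, plus one π bond; 3 regions of electron density → sp2.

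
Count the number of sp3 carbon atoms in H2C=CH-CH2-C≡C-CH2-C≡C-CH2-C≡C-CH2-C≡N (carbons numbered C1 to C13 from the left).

C1: sp2
C2: sp2
C3: sp3 ✓
C4: sp
C5: sp
C6: sp3 ✓
C7: sp
C8: sp
C9: sp3 ✓
C10: sp
C11: sp
C12: sp3 ✓
C13: sp
C3, C6, C9, C12 → 4 sp3 carbons.

4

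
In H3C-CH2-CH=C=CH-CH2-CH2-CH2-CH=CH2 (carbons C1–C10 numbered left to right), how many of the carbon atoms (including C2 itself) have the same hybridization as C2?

5

C2 is sp3 (only σ bonds).
C1: sp3 ✓
C2: sp3 ✓
C3: sp2
C4: sp
C5: sp2
C6: sp3 ✓
C7: sp3 ✓
C8: sp3 ✓
C9: sp2
C10: sp2
5 carbons are sp3.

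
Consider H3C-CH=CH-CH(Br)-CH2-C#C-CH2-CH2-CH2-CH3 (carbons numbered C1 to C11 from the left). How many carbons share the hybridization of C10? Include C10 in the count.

7

C10 is sp3 (only σ bonds).
C1: sp3 ✓
C2: sp2
C3: sp2
C4: sp3 ✓
C5: sp3 ✓
C6: sp
C7: sp
C8: sp3 ✓
C9: sp3 ✓
C10: sp3 ✓
C11: sp3 ✓
7 carbons are sp3.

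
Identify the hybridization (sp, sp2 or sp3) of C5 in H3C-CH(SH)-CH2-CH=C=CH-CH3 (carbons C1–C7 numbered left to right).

C5 carries 2 σ bonds, plus two π bonds, giving a steric number of 2, so it is sp.

sp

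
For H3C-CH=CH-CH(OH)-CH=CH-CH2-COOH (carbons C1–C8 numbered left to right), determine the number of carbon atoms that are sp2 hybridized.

5

C1: sp3
C2: sp2 ✓
C3: sp2 ✓
C4: sp3
C5: sp2 ✓
C6: sp2 ✓
C7: sp3
C8: sp2 ✓
C2, C3, C5, C6, C8 → 5 sp2 carbons.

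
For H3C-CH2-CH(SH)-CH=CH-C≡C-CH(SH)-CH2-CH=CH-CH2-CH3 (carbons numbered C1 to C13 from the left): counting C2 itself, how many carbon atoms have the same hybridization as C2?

C2 is sp3 (only σ bonds).
C1: sp3 ✓
C2: sp3 ✓
C3: sp3 ✓
C4: sp2
C5: sp2
C6: sp
C7: sp
C8: sp3 ✓
C9: sp3 ✓
C10: sp2
C11: sp2
C12: sp3 ✓
C13: sp3 ✓
7 carbons are sp3.

7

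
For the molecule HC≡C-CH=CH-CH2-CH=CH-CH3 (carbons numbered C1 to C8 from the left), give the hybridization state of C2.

sp

C2 carries 2 σ bonds, plus two π bonds, giving a steric number of 2, so it is sp.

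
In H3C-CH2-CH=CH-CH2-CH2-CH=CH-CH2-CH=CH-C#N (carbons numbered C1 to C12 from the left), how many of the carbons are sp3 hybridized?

5

C1: sp3 ✓
C2: sp3 ✓
C3: sp2
C4: sp2
C5: sp3 ✓
C6: sp3 ✓
C7: sp2
C8: sp2
C9: sp3 ✓
C10: sp2
C11: sp2
C12: sp
C1, C2, C5, C6, C9 → 5 sp3 carbons.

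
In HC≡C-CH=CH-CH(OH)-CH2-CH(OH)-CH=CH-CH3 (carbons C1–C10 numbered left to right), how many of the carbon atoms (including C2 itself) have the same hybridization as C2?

2

C2 is sp (two π bonds).
C1: sp ✓
C2: sp ✓
C3: sp2
C4: sp2
C5: sp3
C6: sp3
C7: sp3
C8: sp2
C9: sp2
C10: sp3
2 carbons are sp.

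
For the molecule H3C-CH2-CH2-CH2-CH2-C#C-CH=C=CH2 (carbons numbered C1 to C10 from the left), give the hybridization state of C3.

sp3

C3 — 4 σ bonds. Steric number 4, so sp3.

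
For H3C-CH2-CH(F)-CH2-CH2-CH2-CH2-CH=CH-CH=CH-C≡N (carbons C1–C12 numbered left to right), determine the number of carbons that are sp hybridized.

C1: sp3
C2: sp3
C3: sp3
C4: sp3
C5: sp3
C6: sp3
C7: sp3
C8: sp2
C9: sp2
C10: sp2
C11: sp2
C12: sp ✓
C12 → 1 sp carbon.

1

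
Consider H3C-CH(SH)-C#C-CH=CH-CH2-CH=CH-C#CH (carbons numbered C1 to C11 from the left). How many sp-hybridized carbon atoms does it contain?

C1: sp3
C2: sp3
C3: sp ✓
C4: sp ✓
C5: sp2
C6: sp2
C7: sp3
C8: sp2
C9: sp2
C10: sp ✓
C11: sp ✓
C3, C4, C10, C11 → 4 sp carbons.

4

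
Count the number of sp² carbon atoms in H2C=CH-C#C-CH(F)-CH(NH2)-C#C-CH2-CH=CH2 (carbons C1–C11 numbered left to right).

4

C1: sp2 ✓
C2: sp2 ✓
C3: sp
C4: sp
C5: sp3
C6: sp3
C7: sp
C8: sp
C9: sp3
C10: sp2 ✓
C11: sp2 ✓
C1, C2, C10, C11 → 4 sp2 carbons.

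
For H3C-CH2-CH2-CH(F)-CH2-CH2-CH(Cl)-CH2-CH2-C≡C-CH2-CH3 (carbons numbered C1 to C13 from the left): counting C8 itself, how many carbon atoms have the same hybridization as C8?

C8 is sp3 (only σ bonds).
C1: sp3 ✓
C2: sp3 ✓
C3: sp3 ✓
C4: sp3 ✓
C5: sp3 ✓
C6: sp3 ✓
C7: sp3 ✓
C8: sp3 ✓
C9: sp3 ✓
C10: sp
C11: sp
C12: sp3 ✓
C13: sp3 ✓
11 carbons are sp3.

11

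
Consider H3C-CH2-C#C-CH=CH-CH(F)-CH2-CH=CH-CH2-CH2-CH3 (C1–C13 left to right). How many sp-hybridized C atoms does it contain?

C1: sp3
C2: sp3
C3: sp ✓
C4: sp ✓
C5: sp2
C6: sp2
C7: sp3
C8: sp3
C9: sp2
C10: sp2
C11: sp3
C12: sp3
C13: sp3
C3, C4 → 2 sp carbons.

2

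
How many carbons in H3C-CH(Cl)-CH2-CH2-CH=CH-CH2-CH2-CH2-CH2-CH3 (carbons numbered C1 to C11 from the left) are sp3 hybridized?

9

C1: sp3 ✓
C2: sp3 ✓
C3: sp3 ✓
C4: sp3 ✓
C5: sp2
C6: sp2
C7: sp3 ✓
C8: sp3 ✓
C9: sp3 ✓
C10: sp3 ✓
C11: sp3 ✓
C1, C2, C3, C4, C7, C8, C9, C10, C11 → 9 sp3 carbons.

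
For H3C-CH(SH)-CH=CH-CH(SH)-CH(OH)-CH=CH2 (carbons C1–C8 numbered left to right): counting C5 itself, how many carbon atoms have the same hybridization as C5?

C5 is sp3 (only σ bonds).
C1: sp3 ✓
C2: sp3 ✓
C3: sp2
C4: sp2
C5: sp3 ✓
C6: sp3 ✓
C7: sp2
C8: sp2
4 carbons are sp3.

4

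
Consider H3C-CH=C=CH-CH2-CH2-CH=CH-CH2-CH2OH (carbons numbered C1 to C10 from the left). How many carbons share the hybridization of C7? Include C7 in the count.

4

C7 is sp2 (one π bond).
C1: sp3
C2: sp2 ✓
C3: sp
C4: sp2 ✓
C5: sp3
C6: sp3
C7: sp2 ✓
C8: sp2 ✓
C9: sp3
C10: sp3
4 carbons are sp2.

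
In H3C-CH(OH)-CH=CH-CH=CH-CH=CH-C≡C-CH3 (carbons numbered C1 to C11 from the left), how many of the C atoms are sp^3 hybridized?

3

C1: sp3 ✓
C2: sp3 ✓
C3: sp2
C4: sp2
C5: sp2
C6: sp2
C7: sp2
C8: sp2
C9: sp
C10: sp
C11: sp3 ✓
C1, C2, C11 → 3 sp3 carbons.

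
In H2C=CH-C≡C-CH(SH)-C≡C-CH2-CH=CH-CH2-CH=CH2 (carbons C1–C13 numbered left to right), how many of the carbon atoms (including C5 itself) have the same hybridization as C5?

C5 is sp3 (only σ bonds).
C1: sp2
C2: sp2
C3: sp
C4: sp
C5: sp3 ✓
C6: sp
C7: sp
C8: sp3 ✓
C9: sp2
C10: sp2
C11: sp3 ✓
C12: sp2
C13: sp2
3 carbons are sp3.

3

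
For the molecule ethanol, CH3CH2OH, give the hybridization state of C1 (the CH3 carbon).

sp^3

C1 (the CH3 carbon) — 4 σ bonds. Steric number 4, so sp3.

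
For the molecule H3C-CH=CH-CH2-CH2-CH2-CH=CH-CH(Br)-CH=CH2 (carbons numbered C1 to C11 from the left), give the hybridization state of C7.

sp^2

C7: 3 σ bonds, plus one π bond — 3 electron domains, sp2.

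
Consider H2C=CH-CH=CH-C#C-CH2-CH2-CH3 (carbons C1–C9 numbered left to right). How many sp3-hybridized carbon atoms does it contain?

3

C1: sp2
C2: sp2
C3: sp2
C4: sp2
C5: sp
C6: sp
C7: sp3 ✓
C8: sp3 ✓
C9: sp3 ✓
C7, C8, C9 → 3 sp3 carbons.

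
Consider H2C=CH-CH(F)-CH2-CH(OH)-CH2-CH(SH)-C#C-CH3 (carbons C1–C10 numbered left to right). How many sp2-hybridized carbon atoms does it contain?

C1: sp2 ✓
C2: sp2 ✓
C3: sp3
C4: sp3
C5: sp3
C6: sp3
C7: sp3
C8: sp
C9: sp
C10: sp3
C1, C2 → 2 sp2 carbons.

2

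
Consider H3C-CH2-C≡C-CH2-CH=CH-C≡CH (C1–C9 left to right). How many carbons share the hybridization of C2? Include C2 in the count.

C2 is sp3 (only σ bonds).
C1: sp3 ✓
C2: sp3 ✓
C3: sp
C4: sp
C5: sp3 ✓
C6: sp2
C7: sp2
C8: sp
C9: sp
3 carbons are sp3.

3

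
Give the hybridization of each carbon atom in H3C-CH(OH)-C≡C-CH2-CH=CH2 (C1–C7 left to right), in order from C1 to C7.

C1 (4 σ bonds) has steric number 4: sp3.
C2: 4 σ bonds; 4 regions of electron density → sp3.
C3 has 2 σ bonds, plus two π bonds: steric number 2 → sp.
C4 has 2 σ bonds, plus two π bonds: steric number 2 → sp.
C5: 4 σ bonds; 4 regions of electron density → sp3.
C6: 3 σ bonds, plus one π bond; 3 regions of electron density → sp2.
C7 — 3 σ bonds, plus one π bond. Steric number 3, so sp2.

C1 sp3, C2 sp3, C3 sp, C4 sp, C5 sp3, C6 sp2, C7 sp2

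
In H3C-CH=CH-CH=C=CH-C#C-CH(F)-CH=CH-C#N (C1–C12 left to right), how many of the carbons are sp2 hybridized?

6

C1: sp3
C2: sp2 ✓
C3: sp2 ✓
C4: sp2 ✓
C5: sp
C6: sp2 ✓
C7: sp
C8: sp
C9: sp3
C10: sp2 ✓
C11: sp2 ✓
C12: sp
C2, C3, C4, C6, C10, C11 → 6 sp2 carbons.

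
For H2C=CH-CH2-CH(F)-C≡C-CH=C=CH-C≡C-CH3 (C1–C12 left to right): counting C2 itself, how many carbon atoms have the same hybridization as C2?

C2 is sp2 (one π bond).
C1: sp2 ✓
C2: sp2 ✓
C3: sp3
C4: sp3
C5: sp
C6: sp
C7: sp2 ✓
C8: sp
C9: sp2 ✓
C10: sp
C11: sp
C12: sp3
4 carbons are sp2.

4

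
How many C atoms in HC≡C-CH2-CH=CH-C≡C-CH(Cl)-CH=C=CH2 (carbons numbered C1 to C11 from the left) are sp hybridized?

C1: sp ✓
C2: sp ✓
C3: sp3
C4: sp2
C5: sp2
C6: sp ✓
C7: sp ✓
C8: sp3
C9: sp2
C10: sp ✓
C11: sp2
C1, C2, C6, C7, C10 → 5 sp carbons.

5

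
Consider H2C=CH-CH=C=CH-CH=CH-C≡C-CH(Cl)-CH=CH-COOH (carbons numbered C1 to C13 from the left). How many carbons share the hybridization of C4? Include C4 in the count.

3

C4 is sp (two π bonds).
C1: sp2
C2: sp2
C3: sp2
C4: sp ✓
C5: sp2
C6: sp2
C7: sp2
C8: sp ✓
C9: sp ✓
C10: sp3
C11: sp2
C12: sp2
C13: sp2
3 carbons are sp.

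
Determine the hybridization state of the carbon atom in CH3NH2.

sp^3

The carbon atom: 4 σ bonds — 4 electron domains, sp3.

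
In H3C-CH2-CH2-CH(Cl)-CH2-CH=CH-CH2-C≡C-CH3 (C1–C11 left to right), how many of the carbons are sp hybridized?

2

C1: sp3
C2: sp3
C3: sp3
C4: sp3
C5: sp3
C6: sp2
C7: sp2
C8: sp3
C9: sp ✓
C10: sp ✓
C11: sp3
C9, C10 → 2 sp carbons.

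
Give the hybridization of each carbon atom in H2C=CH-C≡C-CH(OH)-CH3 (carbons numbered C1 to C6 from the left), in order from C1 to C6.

C1 sp2, C2 sp2, C3 sp, C4 sp, C5 sp3, C6 sp3

C1 (3 σ bonds, plus one π bond) has steric number 3: sp2.
C2: 3 σ bonds, plus one π bond — 3 electron domains, sp2.
C3 is sp: 2 σ bonds, plus two π bonds, 2 electron-density regions.
C4 has 2 σ bonds, plus two π bonds: steric number 2 → sp.
C5 has 4 σ bonds: steric number 4 → sp3.
C6: 4 σ bonds; 4 regions of electron density → sp3.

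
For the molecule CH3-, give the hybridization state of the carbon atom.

Three σ bonds + one lone pair = steric number 4 → sp3, pyramidal.

sp^3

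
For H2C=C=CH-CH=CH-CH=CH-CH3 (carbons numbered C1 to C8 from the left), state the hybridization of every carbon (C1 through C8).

C1 carries 3 σ bonds, plus one π bond, giving a steric number of 3, so it is sp2.
C2 has 2 σ bonds, plus two π bonds: steric number 2 → sp.
C3 carries 3 σ bonds, plus one π bond, giving a steric number of 3, so it is sp2.
C4 (3 σ bonds, plus one π bond) has steric number 3: sp2.
C5: 3 σ bonds, plus one π bond; 3 regions of electron density → sp2.
C6: 3 σ bonds, plus one π bond; 3 regions of electron density → sp2.
C7: 3 σ bonds, plus one π bond; 3 regions of electron density → sp2.
C8 — 4 σ bonds. Steric number 4, so sp3.

C1 sp2, C2 sp, C3 sp2, C4 sp2, C5 sp2, C6 sp2, C7 sp2, C8 sp3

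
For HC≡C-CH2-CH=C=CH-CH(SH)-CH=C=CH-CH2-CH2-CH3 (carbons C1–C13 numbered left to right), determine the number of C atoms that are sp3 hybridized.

5

C1: sp
C2: sp
C3: sp3 ✓
C4: sp2
C5: sp
C6: sp2
C7: sp3 ✓
C8: sp2
C9: sp
C10: sp2
C11: sp3 ✓
C12: sp3 ✓
C13: sp3 ✓
C3, C7, C11, C12, C13 → 5 sp3 carbons.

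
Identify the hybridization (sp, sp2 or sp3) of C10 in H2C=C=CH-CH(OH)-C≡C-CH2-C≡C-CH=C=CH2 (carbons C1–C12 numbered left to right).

sp2

C10: 3 σ bonds, plus one π bond — 3 electron domains, sp2.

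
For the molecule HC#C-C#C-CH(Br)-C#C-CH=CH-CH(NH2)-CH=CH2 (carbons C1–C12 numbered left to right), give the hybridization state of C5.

sp^3

C5 is sp3: 4 σ bonds, 4 electron-density regions.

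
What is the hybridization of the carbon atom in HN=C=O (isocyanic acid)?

sp

The carbon atom: 2 σ bonds, plus two π bonds; 2 regions of electron density → sp.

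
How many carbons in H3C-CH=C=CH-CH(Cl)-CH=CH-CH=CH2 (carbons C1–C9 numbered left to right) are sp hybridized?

1

C1: sp3
C2: sp2
C3: sp ✓
C4: sp2
C5: sp3
C6: sp2
C7: sp2
C8: sp2
C9: sp2
C3 → 1 sp carbon.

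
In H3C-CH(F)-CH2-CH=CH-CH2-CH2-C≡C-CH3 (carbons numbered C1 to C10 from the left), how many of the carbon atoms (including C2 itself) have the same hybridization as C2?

C2 is sp3 (only σ bonds).
C1: sp3 ✓
C2: sp3 ✓
C3: sp3 ✓
C4: sp2
C5: sp2
C6: sp3 ✓
C7: sp3 ✓
C8: sp
C9: sp
C10: sp3 ✓
6 carbons are sp3.

6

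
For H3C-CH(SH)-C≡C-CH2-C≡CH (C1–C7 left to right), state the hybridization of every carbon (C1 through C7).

C1: 4 σ bonds — 4 electron domains, sp3.
C2 (4 σ bonds) has steric number 4: sp3.
C3: 2 σ bonds, plus two π bonds — 2 electron domains, sp.
C4 — 2 σ bonds, plus two π bonds. Steric number 2, so sp.
C5 has 4 σ bonds: steric number 4 → sp3.
C6 carries 2 σ bonds, plus two π bonds, giving a steric number of 2, so it is sp.
C7 carries 2 σ bonds, plus two π bonds, giving a steric number of 2, so it is sp.

C1 sp3, C2 sp3, C3 sp, C4 sp, C5 sp3, C6 sp, C7 sp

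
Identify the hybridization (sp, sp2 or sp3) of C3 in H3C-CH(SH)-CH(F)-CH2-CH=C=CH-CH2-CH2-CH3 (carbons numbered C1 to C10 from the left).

sp³

C3: 4 σ bonds — 4 electron domains, sp3.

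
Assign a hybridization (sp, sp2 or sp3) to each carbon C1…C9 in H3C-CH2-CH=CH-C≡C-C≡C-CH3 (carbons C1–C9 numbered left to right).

C1 sp3, C2 sp3, C3 sp2, C4 sp2, C5 sp, C6 sp, C7 sp, C8 sp, C9 sp3

C1 carries 4 σ bonds, giving a steric number of 4, so it is sp3.
C2 is sp3: 4 σ bonds, 4 electron-density regions.
C3: 3 σ bonds, plus one π bond — 3 electron domains, sp2.
C4 carries 3 σ bonds, plus one π bond, giving a steric number of 3, so it is sp2.
C5 is sp: 2 σ bonds, plus two π bonds, 2 electron-density regions.
C6 is sp: 2 σ bonds, plus two π bonds, 2 electron-density regions.
C7 carries 2 σ bonds, plus two π bonds, giving a steric number of 2, so it is sp.
C8: 2 σ bonds, plus two π bonds; 2 regions of electron density → sp.
C9: 4 σ bonds; 4 regions of electron density → sp3.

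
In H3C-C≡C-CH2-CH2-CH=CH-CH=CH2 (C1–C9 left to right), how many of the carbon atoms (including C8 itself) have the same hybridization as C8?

4

C8 is sp2 (one π bond).
C1: sp3
C2: sp
C3: sp
C4: sp3
C5: sp3
C6: sp2 ✓
C7: sp2 ✓
C8: sp2 ✓
C9: sp2 ✓
4 carbons are sp2.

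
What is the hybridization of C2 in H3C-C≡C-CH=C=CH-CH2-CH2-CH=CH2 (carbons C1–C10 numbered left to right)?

C2: 2 σ bonds, plus two π bonds; 2 regions of electron density → sp.

sp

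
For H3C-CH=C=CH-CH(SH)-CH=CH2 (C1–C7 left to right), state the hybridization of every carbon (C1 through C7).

C1: 4 σ bonds — 4 electron domains, sp3.
C2 is sp2: 3 σ bonds, plus one π bond, 3 electron-density regions.
C3 — 2 σ bonds, plus two π bonds. Steric number 2, so sp.
C4 carries 3 σ bonds, plus one π bond, giving a steric number of 3, so it is sp2.
C5 (4 σ bonds) has steric number 4: sp3.
C6 has 3 σ bonds, plus one π bond: steric number 3 → sp2.
C7: 3 σ bonds, plus one π bond; 3 regions of electron density → sp2.

C1 sp3, C2 sp2, C3 sp, C4 sp2, C5 sp3, C6 sp2, C7 sp2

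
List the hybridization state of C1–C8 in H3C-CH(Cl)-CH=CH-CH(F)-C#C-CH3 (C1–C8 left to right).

C1: 4 σ bonds; 4 regions of electron density → sp3.
C2 (4 σ bonds) has steric number 4: sp3.
C3: 3 σ bonds, plus one π bond — 3 electron domains, sp2.
C4 carries 3 σ bonds, plus one π bond, giving a steric number of 3, so it is sp2.
C5: 4 σ bonds — 4 electron domains, sp3.
C6 carries 2 σ bonds, plus two π bonds, giving a steric number of 2, so it is sp.
C7 is sp: 2 σ bonds, plus two π bonds, 2 electron-density regions.
C8: 4 σ bonds — 4 electron domains, sp3.

C1 sp3, C2 sp3, C3 sp2, C4 sp2, C5 sp3, C6 sp, C7 sp, C8 sp3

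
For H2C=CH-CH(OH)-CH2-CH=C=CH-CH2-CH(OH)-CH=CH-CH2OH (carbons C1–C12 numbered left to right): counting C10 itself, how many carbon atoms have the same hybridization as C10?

6

C10 is sp2 (one π bond).
C1: sp2 ✓
C2: sp2 ✓
C3: sp3
C4: sp3
C5: sp2 ✓
C6: sp
C7: sp2 ✓
C8: sp3
C9: sp3
C10: sp2 ✓
C11: sp2 ✓
C12: sp3
6 carbons are sp2.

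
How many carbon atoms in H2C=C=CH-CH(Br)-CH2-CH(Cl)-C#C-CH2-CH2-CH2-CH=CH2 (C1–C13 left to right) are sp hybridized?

3

C1: sp2
C2: sp ✓
C3: sp2
C4: sp3
C5: sp3
C6: sp3
C7: sp ✓
C8: sp ✓
C9: sp3
C10: sp3
C11: sp3
C12: sp2
C13: sp2
C2, C7, C8 → 3 sp carbons.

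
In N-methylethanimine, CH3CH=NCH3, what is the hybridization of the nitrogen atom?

Two σ bonds + one lone pair = steric number 3 → sp2.

sp^2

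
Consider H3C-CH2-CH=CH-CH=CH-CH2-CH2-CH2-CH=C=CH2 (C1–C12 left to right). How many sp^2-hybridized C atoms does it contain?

6

C1: sp3
C2: sp3
C3: sp2 ✓
C4: sp2 ✓
C5: sp2 ✓
C6: sp2 ✓
C7: sp3
C8: sp3
C9: sp3
C10: sp2 ✓
C11: sp
C12: sp2 ✓
C3, C4, C5, C6, C10, C12 → 6 sp2 carbons.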